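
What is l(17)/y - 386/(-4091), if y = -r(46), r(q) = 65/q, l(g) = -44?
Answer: 8305274/265915 ≈ 31.233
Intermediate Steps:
y = -65/46 ≈ -1.4130
l(17)/y - 386/(-4091) = -44/(-65/46) - 386/(-4091) = -44*(-46/65) - 386*(-1/4091) = 2024/65 + 386/4091 = 8305274/265915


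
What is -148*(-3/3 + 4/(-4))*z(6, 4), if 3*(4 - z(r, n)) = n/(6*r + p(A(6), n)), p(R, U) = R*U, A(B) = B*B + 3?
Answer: 21275/18 ≈ 1181.9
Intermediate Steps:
A(B) = 3 + B² (A(B) = B² + 3 = 3 + B²)
z(r, n) = 4 - n/(3*(6*r + 39*n)) (z(r, n) = 4 - n/(3*(6*r + (3 + 6²)*n)) = 4 - n/(3*(6*r + (3 + 36)*n)) = 4 - n/(3*(6*r + 39*n)))
-148*(-3/3 + 4/(-4))*z(6, 4) = -148*(-3/3 + 4/(-4))*(72*6 + 467*4)/(9*(2*6 + 13*4)) = -148*(-3*⅓ + 4*(-¼))*(432 + 1868)/(9*(12 + 52)) = -148*(-1 - 1)*(⅑)*2300/64 = -(-296)*(⅑)*(1/64)*2300 = -(-296)*575/144 = -148*(-575/72) = 21275/18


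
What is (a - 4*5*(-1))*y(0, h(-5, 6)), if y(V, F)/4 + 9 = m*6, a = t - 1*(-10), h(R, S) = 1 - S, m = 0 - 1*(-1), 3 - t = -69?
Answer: -1224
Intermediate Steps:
t = 72 (t = 3 - 1*(-69) = 3 + 69 = 72)
m = 1 (m = 0 + 1 = 1)
a = 82 (a = 72 - 1*(-10) = 72 + 10 = 82)
y(V, F) = -12 (y(V, F) = -36 + 4*(1*6) = -36 + 4*6 = -36 + 24 = -12)
(a - 4*5*(-1))*y(0, h(-5, 6)) = (82 - 4*5*(-1))*(-12) = (82 - 20*(-1))*(-12) = (82 + 20)*(-12) = 102*(-12) = -1224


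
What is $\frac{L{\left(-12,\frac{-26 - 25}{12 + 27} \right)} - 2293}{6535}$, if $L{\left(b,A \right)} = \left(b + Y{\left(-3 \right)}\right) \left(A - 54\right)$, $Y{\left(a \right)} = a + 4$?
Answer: $- \frac{4380}{16991} \approx -0.25778$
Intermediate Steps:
$Y{\left(a \right)} = 4 + a$
$L{\left(b,A \right)} = \left(1 + b\right) \left(-54 + A\right)$ ($L{\left(b,A \right)} = \left(b + \left(4 - 3\right)\right) \left(A - 54\right) = \left(b + 1\right) \left(-54 + A\right) = \left(1 + b\right) \left(-54 + A\right)$)
$\frac{L{\left(-12,\frac{-26 - 25}{12 + 27} \right)} - 2293}{6535} = \frac{\left(-54 + \frac{-26 - 25}{12 + 27} - -648 + \frac{-26 - 25}{12 + 27} \left(-12\right)\right) - 2293}{6535} = \left(\left(-54 - \frac{51}{39} + 648 + - \frac{51}{39} \left(-12\right)\right) - 2293\right) \frac{1}{6535} = \left(\left(-54 - \frac{17}{13} + 648 + \left(-51\right) \frac{1}{39} \left(-12\right)\right) - 2293\right) \frac{1}{6535} = \left(\left(-54 - \frac{17}{13} + 648 - - \frac{204}{13}\right) - 2293\right) \frac{1}{6535} = \left(\left(-54 - \frac{17}{13} + 648 + \frac{204}{13}\right) - 2293\right) \frac{1}{6535} = \left(\frac{7909}{13} - 2293\right) \frac{1}{6535} = \left(- \frac{21900}{13}\right) \frac{1}{6535} = - \frac{4380}{16991}$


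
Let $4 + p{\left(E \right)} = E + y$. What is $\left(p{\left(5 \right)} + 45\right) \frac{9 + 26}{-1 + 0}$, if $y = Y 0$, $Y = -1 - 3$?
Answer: $-1610$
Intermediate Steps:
$Y = -4$
$y = 0$ ($y = \left(-4\right) 0 = 0$)
$p{\left(E \right)} = -4 + E$ ($p{\left(E \right)} = -4 + \left(E + 0\right) = -4 + E$)
$\left(p{\left(5 \right)} + 45\right) \frac{9 + 26}{-1 + 0} = \left(\left(-4 + 5\right) + 45\right) \frac{9 + 26}{-1 + 0} = \left(1 + 45\right) \frac{35}{-1} = 46 \cdot 35 \left(-1\right) = 46 \left(-35\right) = -1610$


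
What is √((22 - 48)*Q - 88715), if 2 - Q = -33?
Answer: 5*I*√3585 ≈ 299.37*I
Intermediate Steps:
Q = 35 (Q = 2 - 1*(-33) = 2 + 33 = 35)
√((22 - 48)*Q - 88715) = √((22 - 48)*35 - 88715) = √(-26*35 - 88715) = √(-910 - 88715) = √(-89625) = 5*I*√3585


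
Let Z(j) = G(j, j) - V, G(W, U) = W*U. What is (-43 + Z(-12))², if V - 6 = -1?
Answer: 9216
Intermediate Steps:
V = 5 (V = 6 - 1 = 5)
G(W, U) = U*W
Z(j) = -5 + j² (Z(j) = j*j - 1*5 = j² - 5 = -5 + j²)
(-43 + Z(-12))² = (-43 + (-5 + (-12)²))² = (-43 + (-5 + 144))² = (-43 + 139)² = 96² = 9216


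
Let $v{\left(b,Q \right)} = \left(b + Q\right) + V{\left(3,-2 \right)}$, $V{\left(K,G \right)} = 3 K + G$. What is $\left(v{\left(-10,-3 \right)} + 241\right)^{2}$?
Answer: $55225$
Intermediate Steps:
$V{\left(K,G \right)} = G + 3 K$
$v{\left(b,Q \right)} = 7 + Q + b$ ($v{\left(b,Q \right)} = \left(b + Q\right) + \left(-2 + 3 \cdot 3\right) = \left(Q + b\right) + \left(-2 + 9\right) = \left(Q + b\right) + 7 = 7 + Q + b$)
$\left(v{\left(-10,-3 \right)} + 241\right)^{2} = \left(\left(7 - 3 - 10\right) + 241\right)^{2} = \left(-6 + 241\right)^{2} = 235^{2} = 55225$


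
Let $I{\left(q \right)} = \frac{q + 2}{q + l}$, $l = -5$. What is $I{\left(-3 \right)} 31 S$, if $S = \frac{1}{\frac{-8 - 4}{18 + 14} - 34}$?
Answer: $- \frac{31}{275} \approx -0.11273$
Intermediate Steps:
$I{\left(q \right)} = \frac{2 + q}{-5 + q}$ ($I{\left(q \right)} = \frac{q + 2}{q - 5} = \frac{2 + q}{-5 + q}$)
$S = - \frac{8}{275}$ ($S = \frac{1}{- \frac{12}{32} - 34} = \frac{1}{\left(-12\right) \frac{1}{32} - 34} = \frac{1}{- \frac{3}{8} - 34} = \frac{1}{- \frac{275}{8}} = - \frac{8}{275} \approx -0.029091$)
$I{\left(-3 \right)} 31 S = \frac{2 - 3}{-5 - 3} \cdot 31 \left(- \frac{8}{275}\right) = \frac{1}{-8} \left(-1\right) 31 \left(- \frac{8}{275}\right) = \left(- \frac{1}{8}\right) \left(-1\right) 31 \left(- \frac{8}{275}\right) = \frac{1}{8} \cdot 31 \left(- \frac{8}{275}\right) = \frac{31}{8} \left(- \frac{8}{275}\right) = - \frac{31}{275}$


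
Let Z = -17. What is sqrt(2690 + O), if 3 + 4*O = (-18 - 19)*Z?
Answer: sqrt(11386)/2 ≈ 53.353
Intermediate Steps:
O = 313/2 (O = -3/4 + ((-18 - 19)*(-17))/4 = -3/4 + (-37*(-17))/4 = -3/4 + (1/4)*629 = -3/4 + 629/4 = 313/2 ≈ 156.50)
sqrt(2690 + O) = sqrt(2690 + 313/2) = sqrt(5693/2) = sqrt(11386)/2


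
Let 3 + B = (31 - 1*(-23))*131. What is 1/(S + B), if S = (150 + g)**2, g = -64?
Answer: 1/14467 ≈ 6.9123e-5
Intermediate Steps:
S = 7396 (S = (150 - 64)**2 = 86**2 = 7396)
B = 7071 (B = -3 + (31 - 1*(-23))*131 = -3 + (31 + 23)*131 = -3 + 54*131 = -3 + 7074 = 7071)
1/(S + B) = 1/(7396 + 7071) = 1/14467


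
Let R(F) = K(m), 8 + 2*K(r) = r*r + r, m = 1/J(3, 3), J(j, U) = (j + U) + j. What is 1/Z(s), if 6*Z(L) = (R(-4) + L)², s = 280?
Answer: 39366/500014321 ≈ 7.8730e-5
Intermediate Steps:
J(j, U) = U + 2*j (J(j, U) = (U + j) + j = U + 2*j)
m = ⅑ (m = 1/(3 + 2*3) = 1/(3 + 6) = 1/9 = ⅑ ≈ 0.11111)
K(r) = -4 + r/2 + r²/2 (K(r) = -4 + (r*r + r)/2 = -4 + (r² + r)/2 = -4 + (r + r²)/2 = -4 + (r/2 + r²/2) = -4 + r/2 + r²/2)
R(F) = -319/81 (R(F) = -4 + (½)*(⅑) + (⅑)²/2 = -4 + 1/18 + (½)*(1/81) = -4 + 1/18 + 1/162 = -319/81)
Z(L) = (-319/81 + L)²/6
1/Z(s) = 1/((-319 + 81*280)²/39366) = 1/((-319 + 22680)²/39366) = 1/((1/39366)*22361²) = 1/((1/39366)*500014321) = 1/(500014321/39366) = 39366/500014321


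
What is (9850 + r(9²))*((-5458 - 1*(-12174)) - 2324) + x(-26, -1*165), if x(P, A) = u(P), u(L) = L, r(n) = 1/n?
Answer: 389351054/9 ≈ 4.3261e+7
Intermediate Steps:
x(P, A) = P
(9850 + r(9²))*((-5458 - 1*(-12174)) - 2324) + x(-26, -1*165) = (9850 + 1/(9²))*((-5458 - 1*(-12174)) - 2324) - 26 = (9850 + 1/81)*((-5458 + 12174) - 2324) - 26 = (9850 + 1/81)*(6716 - 2324) - 26 = (797851/81)*4392 - 26 = 389351288/9 - 26 = 389351054/9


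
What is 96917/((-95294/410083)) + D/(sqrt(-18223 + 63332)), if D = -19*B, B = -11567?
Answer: -39744014111/95294 + 219773*sqrt(45109)/45109 ≈ -4.1603e+5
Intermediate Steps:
D = 219773 (D = -19*(-11567) = 219773)
96917/((-95294/410083)) + D/(sqrt(-18223 + 63332)) = 96917/((-95294/410083)) + 219773/(sqrt(-18223 + 63332)) = 96917/((-95294*1/410083)) + 219773/(sqrt(45109)) = 96917/(-95294/410083) + 219773*(sqrt(45109)/45109) = 96917*(-410083/95294) + 219773*sqrt(45109)/45109 = -39744014111/95294 + 219773*sqrt(45109)/45109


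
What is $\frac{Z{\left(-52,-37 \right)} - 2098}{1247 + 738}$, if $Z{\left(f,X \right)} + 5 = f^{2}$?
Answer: $\frac{601}{1985} \approx 0.30277$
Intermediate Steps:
$Z{\left(f,X \right)} = -5 + f^{2}$
$\frac{Z{\left(-52,-37 \right)} - 2098}{1247 + 738} = \frac{\left(-5 + \left(-52\right)^{2}\right) - 2098}{1247 + 738} = \frac{\left(-5 + 2704\right) - 2098}{1985} = \left(2699 - 2098\right) \frac{1}{1985} = 601 \cdot \frac{1}{1985} = \frac{601}{1985}$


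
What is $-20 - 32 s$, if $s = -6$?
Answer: $172$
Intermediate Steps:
$-20 - 32 s = -20 - -192 = -20 + 192 = 172$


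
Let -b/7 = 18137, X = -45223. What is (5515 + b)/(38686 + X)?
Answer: 121444/6537 ≈ 18.578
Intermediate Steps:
b = -126959 (b = -7*18137 = -126959)
(5515 + b)/(38686 + X) = (5515 - 126959)/(38686 - 45223) = -121444/(-6537) = -121444*(-1/6537) = 121444/6537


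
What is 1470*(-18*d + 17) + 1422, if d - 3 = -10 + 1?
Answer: 185172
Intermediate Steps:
d = -6 (d = 3 + (-10 + 1) = 3 - 9 = -6)
1470*(-18*d + 17) + 1422 = 1470*(-18*(-6) + 17) + 1422 = 1470*(108 + 17) + 1422 = 1470*125 + 1422 = 183750 + 1422 = 185172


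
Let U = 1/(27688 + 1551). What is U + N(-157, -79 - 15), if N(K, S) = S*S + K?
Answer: 253765282/29239 ≈ 8679.0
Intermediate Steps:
N(K, S) = K + S² (N(K, S) = S² + K = K + S²)
U = 1/29239 ≈ 3.4201e-5
U + N(-157, -79 - 15) = 1/29239 + (-157 + (-79 - 15)²) = 1/29239 + (-157 + (-94)²) = 1/29239 + (-157 + 8836) = 1/29239 + 8679 = 253765282/29239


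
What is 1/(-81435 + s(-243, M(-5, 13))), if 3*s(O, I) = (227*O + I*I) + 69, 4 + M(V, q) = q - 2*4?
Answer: -3/299396 ≈ -1.0020e-5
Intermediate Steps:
M(V, q) = -12 + q (M(V, q) = -4 + (q - 2*4) = -4 + (q - 8) = -4 + (-8 + q) = -12 + q)
s(O, I) = 23 + I**2/3 + 227*O/3 (s(O, I) = ((227*O + I*I) + 69)/3 = ((227*O + I**2) + 69)/3 = ((I**2 + 227*O) + 69)/3 = (69 + I**2 + 227*O)/3 = 23 + I**2/3 + 227*O/3)
1/(-81435 + s(-243, M(-5, 13))) = 1/(-81435 + (23 + (-12 + 13)**2/3 + (227/3)*(-243))) = 1/(-81435 + (23 + (1/3)*1**2 - 18387)) = 1/(-81435 + (23 + (1/3)*1 - 18387)) = 1/(-81435 + (23 + 1/3 - 18387)) = 1/(-81435 - 55091/3) = 1/(-299396/3) = -3/299396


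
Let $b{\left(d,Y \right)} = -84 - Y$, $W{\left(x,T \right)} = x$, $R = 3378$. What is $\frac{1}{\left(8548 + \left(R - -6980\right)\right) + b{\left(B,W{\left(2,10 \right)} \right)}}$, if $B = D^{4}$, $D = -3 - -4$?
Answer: $\frac{1}{18820} \approx 5.3135 \cdot 10^{-5}$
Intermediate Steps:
$D = 1$ ($D = -3 + 4 = 1$)
$B = 1$ ($B = 1^{4} = 1$)
$\frac{1}{\left(8548 + \left(R - -6980\right)\right) + b{\left(B,W{\left(2,10 \right)} \right)}} = \frac{1}{\left(8548 + \left(3378 - -6980\right)\right) - 86} = \frac{1}{\left(8548 + \left(3378 + 6980\right)\right) - 86} = \frac{1}{\left(8548 + 10358\right) - 86} = \frac{1}{18906 - 86} = \frac{1}{18820}$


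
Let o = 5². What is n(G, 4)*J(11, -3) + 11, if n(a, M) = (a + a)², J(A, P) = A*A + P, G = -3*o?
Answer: 2655011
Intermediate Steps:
o = 25
G = -75 (G = -3*25 = -75)
J(A, P) = P + A² (J(A, P) = A² + P = P + A²)
n(a, M) = 4*a² (n(a, M) = (2*a)² = 4*a²)
n(G, 4)*J(11, -3) + 11 = (4*(-75)²)*(-3 + 11²) + 11 = (4*5625)*(-3 + 121) + 11 = 22500*118 + 11 = 2655000 + 11 = 2655011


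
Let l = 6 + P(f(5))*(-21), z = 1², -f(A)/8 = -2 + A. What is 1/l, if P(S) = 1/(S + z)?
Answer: 23/159 ≈ 0.14465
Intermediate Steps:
f(A) = 16 - 8*A (f(A) = -8*(-2 + A) = 16 - 8*A)
z = 1
P(S) = 1/(1 + S) (P(S) = 1/(S + 1) = 1/(1 + S))
l = 159/23 (l = 6 - 21/(1 + (16 - 8*5)) = 6 - 21/(1 + (16 - 40)) = 6 - 21/(1 - 24) = 6 - 21/(-23) = 6 - 1/23*(-21) = 6 + 21/23 = 159/23 ≈ 6.9130)
1/l = 1/(159/23) = 23/159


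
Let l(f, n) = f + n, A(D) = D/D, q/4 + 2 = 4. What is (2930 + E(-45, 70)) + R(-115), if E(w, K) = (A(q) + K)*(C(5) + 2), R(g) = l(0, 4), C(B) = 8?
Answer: 3644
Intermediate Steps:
q = 8 (q = -8 + 4*4 = -8 + 16 = 8)
A(D) = 1
R(g) = 4 (R(g) = 0 + 4 = 4)
E(w, K) = 10 + 10*K (E(w, K) = (1 + K)*(8 + 2) = (1 + K)*10 = 10 + 10*K)
(2930 + E(-45, 70)) + R(-115) = (2930 + (10 + 10*70)) + 4 = (2930 + (10 + 700)) + 4 = (2930 + 710) + 4 = 3640 + 4 = 3644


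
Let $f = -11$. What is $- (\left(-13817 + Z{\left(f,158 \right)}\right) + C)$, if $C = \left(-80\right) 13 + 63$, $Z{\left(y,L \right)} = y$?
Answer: $14805$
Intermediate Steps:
$C = -977$ ($C = -1040 + 63 = -977$)
$- (\left(-13817 + Z{\left(f,158 \right)}\right) + C) = - (\left(-13817 - 11\right) - 977) = - (-13828 - 977) = \left(-1\right) \left(-14805\right) = 14805$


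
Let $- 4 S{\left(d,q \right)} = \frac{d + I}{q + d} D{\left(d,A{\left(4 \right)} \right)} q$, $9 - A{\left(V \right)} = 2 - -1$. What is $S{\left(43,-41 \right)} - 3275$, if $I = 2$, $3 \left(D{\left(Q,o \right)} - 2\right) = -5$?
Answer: $- \frac{25585}{8} \approx -3198.1$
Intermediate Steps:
$A{\left(V \right)} = 6$ ($A{\left(V \right)} = 9 - \left(2 - -1\right) = 9 - \left(2 + 1\right) = 9 - 3 = 6$)
$D{\left(Q,o \right)} = \frac{1}{3}$ ($D{\left(Q,o \right)} = 2 + \frac{1}{3} \left(-5\right) = 2 - \frac{5}{3} = \frac{1}{3}$)
$S{\left(d,q \right)} = - \frac{q \left(2 + d\right)}{12 \left(d + q\right)}$ ($S{\left(d,q \right)} = - \frac{\frac{d + 2}{q + d} \frac{1}{3} q}{4} = - \frac{\frac{2 + d}{d + q} \frac{1}{3} q}{4} = - \frac{\frac{2 + d}{3 \left(d + q\right)} q}{4} = - \frac{\frac{1}{3} q \frac{1}{d + q} \left(2 + d\right)}{4} = - \frac{q \left(2 + d\right)}{12 \left(d + q\right)}$)
$S{\left(43,-41 \right)} - 3275 = \left(-1\right) \left(-41\right) \frac{1}{12 \cdot 43 + 12 \left(-41\right)} \left(2 + 43\right) - 3275 = \left(-1\right) \left(-41\right) \frac{1}{516 - 492} \cdot 45 - 3275 = \left(-1\right) \left(-41\right) \frac{1}{24} \cdot 45 - 3275 = \frac{615}{8} - 3275 = - \frac{25585}{8}$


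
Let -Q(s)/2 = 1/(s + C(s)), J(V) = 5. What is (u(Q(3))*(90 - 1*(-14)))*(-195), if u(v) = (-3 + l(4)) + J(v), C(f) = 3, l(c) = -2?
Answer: 0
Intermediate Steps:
Q(s) = -2/(3 + s) (Q(s) = -2/(s + 3) = -2/(3 + s))
u(v) = 0 (u(v) = (-3 - 2) + 5 = -5 + 5 = 0)
(u(Q(3))*(90 - 1*(-14)))*(-195) = (0*(90 - 1*(-14)))*(-195) = (0*(90 + 14))*(-195) = (0*104)*(-195) = 0*(-195) = 0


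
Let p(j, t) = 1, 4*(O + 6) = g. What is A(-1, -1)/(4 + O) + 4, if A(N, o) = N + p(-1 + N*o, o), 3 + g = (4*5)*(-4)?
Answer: 4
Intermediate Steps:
g = -83 (g = -3 + (4*5)*(-4) = -3 + 20*(-4) = -3 - 80 = -83)
O = -107/4 (O = -6 + (¼)*(-83) = -6 - 83/4 = -107/4 ≈ -26.750)
A(N, o) = 1 + N (A(N, o) = N + 1 = 1 + N)
A(-1, -1)/(4 + O) + 4 = (1 - 1)/(4 - 107/4) + 4 = 0/(-91/4) + 4 = 0*(-4/91) + 4 = 0 + 4 = 4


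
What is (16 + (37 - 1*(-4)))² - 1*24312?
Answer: -21063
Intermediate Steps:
(16 + (37 - 1*(-4)))² - 1*24312 = (16 + (37 + 4))² - 24312 = (16 + 41)² - 24312 = 57² - 24312 = 3249 - 24312 = -21063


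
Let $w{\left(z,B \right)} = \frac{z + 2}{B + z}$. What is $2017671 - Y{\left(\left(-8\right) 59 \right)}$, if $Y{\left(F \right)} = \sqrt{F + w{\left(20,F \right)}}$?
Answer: $2017671 - \frac{i \sqrt{24110358}}{226} \approx 2.0177 \cdot 10^{6} - 21.727 i$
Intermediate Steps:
$w{\left(z,B \right)} = \frac{2 + z}{B + z}$
$Y{\left(F \right)} = \sqrt{F + \frac{22}{20 + F}}$ ($Y{\left(F \right)} = \sqrt{F + \frac{2 + 20}{F + 20}} = \sqrt{F + \frac{1}{20 + F} 22} = \sqrt{F + \frac{22}{20 + F}}$)
$2017671 - Y{\left(\left(-8\right) 59 \right)} = 2017671 - \sqrt{\frac{22 + \left(-8\right) 59 \left(20 - 472\right)}{20 - 472}} = 2017671 - \sqrt{\frac{22 - 472 \left(20 - 472\right)}{20 - 472}} = 2017671 - \sqrt{\frac{22 - -213344}{-452}} = 2017671 - \sqrt{- \frac{22 + 213344}{452}} = 2017671 - \sqrt{\left(- \frac{1}{452}\right) 213366} = 2017671 - \sqrt{- \frac{106683}{226}} = 2017671 - \frac{i \sqrt{24110358}}{226}$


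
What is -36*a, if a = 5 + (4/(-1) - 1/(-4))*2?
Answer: 90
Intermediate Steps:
a = -5/2 (a = 5 + (4*(-1) - 1*(-¼))*2 = 5 + (-4 + ¼)*2 = 5 - 15/4*2 = 5 - 15/2 = -5/2 ≈ -2.5000)
-36*a = -36*(-5/2) = 90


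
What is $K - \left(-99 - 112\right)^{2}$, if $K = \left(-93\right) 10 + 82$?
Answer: $-45369$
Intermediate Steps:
$K = -848$ ($K = -930 + 82 = -848$)
$K - \left(-99 - 112\right)^{2} = -848 - \left(-99 - 112\right)^{2} = -848 - \left(-211\right)^{2} = -848 - 44521 = -45369$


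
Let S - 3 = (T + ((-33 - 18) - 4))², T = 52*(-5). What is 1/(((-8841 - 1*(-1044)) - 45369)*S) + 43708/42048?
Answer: 266879623799/256743717936 ≈ 1.0395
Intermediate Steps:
T = -260
S = 99228 (S = 3 + (-260 + ((-33 - 18) - 4))² = 3 + (-260 + (-51 - 4))² = 3 + (-260 - 55)² = 3 + (-315)² = 3 + 99225 = 99228)
1/(((-8841 - 1*(-1044)) - 45369)*S) + 43708/42048 = 1/((-8841 - 1*(-1044)) - 45369*99228) + 43708/42048 = (1/99228)/((-8841 + 1044) - 45369) + 43708*(1/42048) = (1/99228)/(-7797 - 45369) + 10927/10512 = (1/99228)/(-53166) + 10927/10512 = -1/53166*1/99228 + 10927/10512 = -1/5275555848 + 10927/10512 = 266879623799/256743717936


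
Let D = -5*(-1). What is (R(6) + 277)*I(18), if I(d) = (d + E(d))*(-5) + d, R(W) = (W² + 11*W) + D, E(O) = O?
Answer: -62208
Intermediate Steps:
D = 5
R(W) = 5 + W² + 11*W (R(W) = (W² + 11*W) + 5 = 5 + W² + 11*W)
I(d) = -9*d (I(d) = (d + d)*(-5) + d = (2*d)*(-5) + d = -10*d + d = -9*d)
(R(6) + 277)*I(18) = ((5 + 6² + 11*6) + 277)*(-9*18) = ((5 + 36 + 66) + 277)*(-162) = (107 + 277)*(-162) = 384*(-162) = -62208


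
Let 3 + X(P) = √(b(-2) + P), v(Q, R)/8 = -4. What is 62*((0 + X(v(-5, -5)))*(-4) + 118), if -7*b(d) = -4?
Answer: 8060 - 496*I*√385/7 ≈ 8060.0 - 1390.3*I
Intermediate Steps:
v(Q, R) = -32 (v(Q, R) = 8*(-4) = -32)
b(d) = 4/7 (b(d) = -⅐*(-4) = 4/7)
X(P) = -3 + √(4/7 + P)
62*((0 + X(v(-5, -5)))*(-4) + 118) = 62*((0 + (-3 + √(28 + 49*(-32))/7))*(-4) + 118) = 62*((0 + (-3 + √(28 - 1568)/7))*(-4) + 118) = 62*((0 + (-3 + √(-1540)/7))*(-4) + 118) = 62*((0 + (-3 + (2*I*√385)/7))*(-4) + 118) = 62*((0 + (-3 + 2*I*√385/7))*(-4) + 118) = 62*((-3 + 2*I*√385/7)*(-4) + 118) = 62*((12 - 8*I*√385/7) + 118) = 62*(130 - 8*I*√385/7) = 8060 - 496*I*√385/7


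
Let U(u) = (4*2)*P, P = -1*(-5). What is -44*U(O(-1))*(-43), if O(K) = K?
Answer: 75680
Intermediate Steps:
P = 5
U(u) = 40 (U(u) = (4*2)*5 = 8*5 = 40)
-44*U(O(-1))*(-43) = -44*40*(-43) = -1760*(-43) = 75680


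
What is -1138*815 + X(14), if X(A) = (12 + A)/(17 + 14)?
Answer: -28751544/31 ≈ -9.2747e+5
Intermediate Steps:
X(A) = 12/31 + A/31 (X(A) = (12 + A)/31 = (12 + A)*(1/31) = 12/31 + A/31)
-1138*815 + X(14) = -1138*815 + (12/31 + (1/31)*14) = -927470 + (12/31 + 14/31) = -927470 + 26/31 = -28751544/31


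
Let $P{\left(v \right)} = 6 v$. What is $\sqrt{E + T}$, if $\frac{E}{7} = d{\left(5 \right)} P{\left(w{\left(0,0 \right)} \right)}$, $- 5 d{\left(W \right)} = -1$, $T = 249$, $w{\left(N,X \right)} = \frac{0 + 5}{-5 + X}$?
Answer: $\frac{\sqrt{6015}}{5} \approx 15.511$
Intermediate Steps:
$w{\left(N,X \right)} = \frac{5}{-5 + X}$
$d{\left(W \right)} = \frac{1}{5}$ ($d{\left(W \right)} = \left(- \frac{1}{5}\right) \left(-1\right) = \frac{1}{5}$)
$E = - \frac{42}{5}$ ($E = 7 \frac{6 \frac{5}{-5 + 0}}{5} = 7 \frac{6 \frac{5}{-5}}{5} = 7 \frac{6 \cdot 5 \left(- \frac{1}{5}\right)}{5} = 7 \frac{6 \left(-1\right)}{5} = 7 \cdot \frac{1}{5} \left(-6\right) = 7 \left(- \frac{6}{5}\right) = - \frac{42}{5} \approx -8.4$)
$\sqrt{E + T} = \sqrt{- \frac{42}{5} + 249} = \sqrt{\frac{1203}{5}} = \frac{\sqrt{6015}}{5}$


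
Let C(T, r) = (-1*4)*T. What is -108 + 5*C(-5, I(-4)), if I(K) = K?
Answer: -8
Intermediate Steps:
C(T, r) = -4*T
-108 + 5*C(-5, I(-4)) = -108 + 5*(-4*(-5)) = -108 + 5*20 = -108 + 100 = -8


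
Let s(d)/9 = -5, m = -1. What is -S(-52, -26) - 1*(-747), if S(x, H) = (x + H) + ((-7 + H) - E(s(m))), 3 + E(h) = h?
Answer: 810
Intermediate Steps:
s(d) = -45 (s(d) = 9*(-5) = -45)
E(h) = -3 + h
S(x, H) = 41 + x + 2*H (S(x, H) = (x + H) + ((-7 + H) - (-3 - 45)) = (H + x) + ((-7 + H) - 1*(-48)) = (H + x) + ((-7 + H) + 48) = (H + x) + (41 + H) = 41 + x + 2*H)
-S(-52, -26) - 1*(-747) = -(41 - 52 + 2*(-26)) - 1*(-747) = -(41 - 52 - 52) + 747 = -1*(-63) + 747 = 63 + 747 = 810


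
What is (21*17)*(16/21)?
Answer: 272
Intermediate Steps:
(21*17)*(16/21) = 357*(16*(1/21)) = 357*(16/21) = 272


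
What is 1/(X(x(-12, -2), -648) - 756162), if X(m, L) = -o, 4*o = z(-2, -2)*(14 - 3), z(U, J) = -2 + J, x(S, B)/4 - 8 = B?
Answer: -1/756151 ≈ -1.3225e-6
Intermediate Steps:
x(S, B) = 32 + 4*B
o = -11 (o = ((-2 - 2)*(14 - 3))/4 = (-4*11)/4 = (¼)*(-44) = -11)
X(m, L) = 11 (X(m, L) = -1*(-11) = 11)
1/(X(x(-12, -2), -648) - 756162) = 1/(11 - 756162) = 1/(-756151) = -1/756151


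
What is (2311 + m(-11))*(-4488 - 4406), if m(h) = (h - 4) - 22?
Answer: -20224956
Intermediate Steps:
m(h) = -26 + h (m(h) = (-4 + h) - 22 = -26 + h)
(2311 + m(-11))*(-4488 - 4406) = (2311 + (-26 - 11))*(-4488 - 4406) = (2311 - 37)*(-8894) = 2274*(-8894) = -20224956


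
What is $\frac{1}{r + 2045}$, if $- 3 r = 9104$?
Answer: $- \frac{3}{2969} \approx -0.0010104$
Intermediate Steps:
$r = - \frac{9104}{3}$ ($r = \left(- \frac{1}{3}\right) 9104 = - \frac{9104}{3} \approx -3034.7$)
$\frac{1}{r + 2045} = \frac{1}{- \frac{9104}{3} + 2045} = \frac{1}{- \frac{2969}{3}} = - \frac{3}{2969}$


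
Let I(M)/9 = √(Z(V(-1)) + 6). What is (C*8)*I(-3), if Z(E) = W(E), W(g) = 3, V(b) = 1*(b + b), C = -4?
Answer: -864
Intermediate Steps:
V(b) = 2*b (V(b) = 1*(2*b) = 2*b)
Z(E) = 3
I(M) = 27 (I(M) = 9*√(3 + 6) = 9*√9 = 9*3 = 27)
(C*8)*I(-3) = -4*8*27 = -32*27 = -864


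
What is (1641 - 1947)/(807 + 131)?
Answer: -153/469 ≈ -0.32623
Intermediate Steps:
(1641 - 1947)/(807 + 131) = -306/938 = -306*1/938 = -153/469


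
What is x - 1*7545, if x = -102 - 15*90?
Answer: -8997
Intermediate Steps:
x = -1452 (x = -102 - 1350 = -1452)
x - 1*7545 = -1452 - 1*7545 = -1452 - 7545 = -8997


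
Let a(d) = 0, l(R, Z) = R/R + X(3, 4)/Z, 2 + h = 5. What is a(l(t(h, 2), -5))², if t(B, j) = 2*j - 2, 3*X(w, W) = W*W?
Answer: 0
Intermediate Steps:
h = 3 (h = -2 + 5 = 3)
X(w, W) = W²/3 (X(w, W) = (W*W)/3 = W²/3)
t(B, j) = -2 + 2*j
l(R, Z) = 1 + 16/(3*Z) (l(R, Z) = R/R + ((⅓)*4²)/Z = 1 + ((⅓)*16)/Z = 1 + 16/(3*Z))
a(l(t(h, 2), -5))² = 0² = 0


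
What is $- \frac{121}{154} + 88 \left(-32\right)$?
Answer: $- \frac{39435}{14} \approx -2816.8$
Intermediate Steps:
$- \frac{121}{154} + 88 \left(-32\right) = \left(-121\right) \frac{1}{154} - 2816 = - \frac{11}{14} - 2816 = - \frac{39435}{14}$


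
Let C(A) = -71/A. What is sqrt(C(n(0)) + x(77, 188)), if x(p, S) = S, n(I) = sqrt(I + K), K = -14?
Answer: sqrt(36848 + 994*I*sqrt(14))/14 ≈ 13.729 + 0.69109*I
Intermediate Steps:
n(I) = sqrt(-14 + I) (n(I) = sqrt(I - 14) = sqrt(-14 + I))
sqrt(C(n(0)) + x(77, 188)) = sqrt(-71/sqrt(-14 + 0) + 188) = sqrt(-71*(-I*sqrt(14)/14) + 188) = sqrt(-(-71)*I*sqrt(14)/14 + 188) = sqrt(71*I*sqrt(14)/14 + 188) = sqrt(188 + 71*I*sqrt(14)/14)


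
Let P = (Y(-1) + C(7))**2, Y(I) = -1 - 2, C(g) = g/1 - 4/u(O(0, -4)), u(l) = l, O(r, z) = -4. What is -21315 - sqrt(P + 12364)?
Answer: -21315 - sqrt(12389) ≈ -21426.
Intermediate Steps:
C(g) = 1 + g (C(g) = g/1 - 4/(-4) = g*1 - 4*(-1/4) = g + 1 = 1 + g)
Y(I) = -3
P = 25 (P = (-3 + (1 + 7))**2 = (-3 + 8)**2 = 5**2 = 25)
-21315 - sqrt(P + 12364) = -21315 - sqrt(25 + 12364) = -21315 - sqrt(12389)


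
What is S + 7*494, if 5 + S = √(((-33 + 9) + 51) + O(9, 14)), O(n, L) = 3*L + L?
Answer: 3453 + √83 ≈ 3462.1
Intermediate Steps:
O(n, L) = 4*L
S = -5 + √83 (S = -5 + √(((-33 + 9) + 51) + 4*14) = -5 + √((-24 + 51) + 56) = -5 + √(27 + 56) = -5 + √83 ≈ 4.1104)
S + 7*494 = (-5 + √83) + 7*494 = (-5 + √83) + 3458 = 3453 + √83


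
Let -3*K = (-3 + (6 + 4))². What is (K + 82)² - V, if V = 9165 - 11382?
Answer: 58762/9 ≈ 6529.1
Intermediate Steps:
K = -49/3 (K = -(-3 + (6 + 4))²/3 = -(-3 + 10)²/3 = -⅓*7² = -⅓*49 = -49/3 ≈ -16.333)
V = -2217
(K + 82)² - V = (-49/3 + 82)² - 1*(-2217) = (197/3)² + 2217 = 38809/9 + 2217 = 58762/9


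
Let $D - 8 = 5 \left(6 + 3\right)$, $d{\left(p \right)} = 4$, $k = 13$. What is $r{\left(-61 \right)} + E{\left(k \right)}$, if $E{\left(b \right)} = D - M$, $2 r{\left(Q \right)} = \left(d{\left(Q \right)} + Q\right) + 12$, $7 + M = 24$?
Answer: $\frac{27}{2} \approx 13.5$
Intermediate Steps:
$M = 17$ ($M = -7 + 24 = 17$)
$D = 53$ ($D = 8 + 5 \left(6 + 3\right) = 8 + 5 \cdot 9 = 8 + 45 = 53$)
$r{\left(Q \right)} = 8 + \frac{Q}{2}$ ($r{\left(Q \right)} = \frac{\left(4 + Q\right) + 12}{2} = \frac{16 + Q}{2} = 8 + \frac{Q}{2}$)
$E{\left(b \right)} = 36$ ($E{\left(b \right)} = 53 - 17 = 36$)
$r{\left(-61 \right)} + E{\left(k \right)} = \left(8 + \frac{1}{2} \left(-61\right)\right) + 36 = \left(8 - \frac{61}{2}\right) + 36 = - \frac{45}{2} + 36 = \frac{27}{2}$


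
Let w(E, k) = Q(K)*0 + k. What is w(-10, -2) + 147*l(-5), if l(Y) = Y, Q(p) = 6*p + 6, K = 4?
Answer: -737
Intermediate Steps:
Q(p) = 6 + 6*p
w(E, k) = k (w(E, k) = (6 + 6*4)*0 + k = (6 + 24)*0 + k = 30*0 + k = 0 + k = k)
w(-10, -2) + 147*l(-5) = -2 + 147*(-5) = -2 - 735 = -737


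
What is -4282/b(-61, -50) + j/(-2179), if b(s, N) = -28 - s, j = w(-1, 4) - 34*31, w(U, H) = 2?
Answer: -9295762/71907 ≈ -129.27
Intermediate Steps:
j = -1052 (j = 2 - 34*31 = 2 - 1054 = -1052)
-4282/b(-61, -50) + j/(-2179) = -4282/(-28 - 1*(-61)) - 1052/(-2179) = -4282/(-28 + 61) - 1052*(-1/2179) = -4282/33 + 1052/2179 = -9295762/71907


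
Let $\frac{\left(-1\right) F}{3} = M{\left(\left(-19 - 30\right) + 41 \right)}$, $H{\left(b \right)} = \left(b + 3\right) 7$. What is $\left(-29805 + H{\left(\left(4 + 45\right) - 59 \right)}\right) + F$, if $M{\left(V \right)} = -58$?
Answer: $-29680$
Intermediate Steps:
$H{\left(b \right)} = 21 + 7 b$ ($H{\left(b \right)} = \left(3 + b\right) 7 = 21 + 7 b$)
$F = 174$ ($F = \left(-3\right) \left(-58\right) = 174$)
$\left(-29805 + H{\left(\left(4 + 45\right) - 59 \right)}\right) + F = \left(-29805 + \left(21 + 7 \left(\left(4 + 45\right) - 59\right)\right)\right) + 174 = \left(-29805 + \left(21 + 7 \left(49 - 59\right)\right)\right) + 174 = \left(-29805 + \left(21 + 7 \left(-10\right)\right)\right) + 174 = \left(-29805 + \left(21 - 70\right)\right) + 174 = \left(-29805 - 49\right) + 174 = -29854 + 174 = -29680$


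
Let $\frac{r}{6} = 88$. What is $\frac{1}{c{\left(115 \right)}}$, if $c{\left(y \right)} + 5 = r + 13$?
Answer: $\frac{1}{536} \approx 0.0018657$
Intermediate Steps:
$r = 528$ ($r = 6 \cdot 88 = 528$)
$c{\left(y \right)} = 536$ ($c{\left(y \right)} = -5 + \left(528 + 13\right) = -5 + 541 = 536$)
$\frac{1}{c{\left(115 \right)}} = \frac{1}{536}$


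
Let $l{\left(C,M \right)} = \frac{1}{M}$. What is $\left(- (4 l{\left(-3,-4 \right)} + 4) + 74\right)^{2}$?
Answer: $5041$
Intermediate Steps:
$\left(- (4 l{\left(-3,-4 \right)} + 4) + 74\right)^{2} = \left(- (\frac{4}{-4} + 4) + 74\right)^{2} = \left(- (4 \left(- \frac{1}{4}\right) + 4) + 74\right)^{2} = \left(- (-1 + 4) + 74\right)^{2} = \left(\left(-1\right) 3 + 74\right)^{2} = \left(-3 + 74\right)^{2} = 71^{2} = 5041$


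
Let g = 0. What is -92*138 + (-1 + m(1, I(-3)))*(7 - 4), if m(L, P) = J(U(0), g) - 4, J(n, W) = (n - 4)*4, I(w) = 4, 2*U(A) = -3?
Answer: -12777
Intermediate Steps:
U(A) = -3/2 (U(A) = (½)*(-3) = -3/2)
J(n, W) = -16 + 4*n (J(n, W) = (-4 + n)*4 = -16 + 4*n)
m(L, P) = -26 (m(L, P) = (-16 + 4*(-3/2)) - 4 = (-16 - 6) - 4 = -22 - 4 = -26)
-92*138 + (-1 + m(1, I(-3)))*(7 - 4) = -92*138 + (-1 - 26)*(7 - 4) = -12696 - 27*3 = -12696 - 81 = -12777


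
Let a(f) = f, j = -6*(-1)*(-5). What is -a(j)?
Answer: 30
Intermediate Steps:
j = -30 (j = 6*(-5) = -30)
-a(j) = -1*(-30) = 30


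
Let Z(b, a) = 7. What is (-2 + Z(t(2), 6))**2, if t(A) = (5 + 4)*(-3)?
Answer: 25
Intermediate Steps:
t(A) = -27 (t(A) = 9*(-3) = -27)
(-2 + Z(t(2), 6))**2 = (-2 + 7)**2 = 5**2 = 25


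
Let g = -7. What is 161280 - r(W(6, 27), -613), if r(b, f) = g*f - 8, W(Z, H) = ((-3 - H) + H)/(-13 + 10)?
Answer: 156997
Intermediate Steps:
W(Z, H) = 1 (W(Z, H) = -3/(-3) = -3*(-⅓) = 1)
r(b, f) = -8 - 7*f (r(b, f) = -7*f - 8 = -8 - 7*f)
161280 - r(W(6, 27), -613) = 161280 - (-8 - 7*(-613)) = 161280 - (-8 + 4291) = 161280 - 1*4283 = 161280 - 4283 = 156997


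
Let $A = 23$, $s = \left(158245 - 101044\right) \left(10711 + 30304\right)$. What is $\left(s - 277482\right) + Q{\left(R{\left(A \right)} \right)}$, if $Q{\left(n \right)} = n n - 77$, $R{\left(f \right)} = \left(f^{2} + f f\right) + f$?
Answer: $2346990017$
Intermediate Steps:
$s = 2346099015$ ($s = 57201 \cdot 41015 = 2346099015$)
$R{\left(f \right)} = f + 2 f^{2}$ ($R{\left(f \right)} = \left(f^{2} + f^{2}\right) + f = 2 f^{2} + f = f + 2 f^{2}$)
$Q{\left(n \right)} = -77 + n^{2}$ ($Q{\left(n \right)} = n^{2} - 77 = -77 + n^{2}$)
$\left(s - 277482\right) + Q{\left(R{\left(A \right)} \right)} = \left(2346099015 - 277482\right) - \left(77 - \left(23 \left(1 + 2 \cdot 23\right)\right)^{2}\right) = 2345821533 - \left(77 - \left(23 \left(1 + 46\right)\right)^{2}\right) = 2345821533 - \left(77 - \left(23 \cdot 47\right)^{2}\right) = 2345821533 - \left(77 - 1081^{2}\right) = 2345821533 + \left(-77 + 1168561\right) = 2345821533 + 1168484 = 2346990017$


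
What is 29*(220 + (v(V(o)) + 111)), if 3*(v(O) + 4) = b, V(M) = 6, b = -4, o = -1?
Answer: 28333/3 ≈ 9444.3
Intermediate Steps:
v(O) = -16/3 (v(O) = -4 + (1/3)*(-4) = -4 - 4/3 = -16/3)
29*(220 + (v(V(o)) + 111)) = 29*(220 + (-16/3 + 111)) = 29*(220 + 317/3) = 29*(977/3) = 28333/3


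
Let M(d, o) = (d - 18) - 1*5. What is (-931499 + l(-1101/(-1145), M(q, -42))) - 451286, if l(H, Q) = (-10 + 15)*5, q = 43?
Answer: -1382760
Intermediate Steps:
M(d, o) = -23 + d (M(d, o) = (-18 + d) - 5 = -23 + d)
l(H, Q) = 25 (l(H, Q) = 5*5 = 25)
(-931499 + l(-1101/(-1145), M(q, -42))) - 451286 = (-931499 + 25) - 451286 = -931474 - 451286 = -1382760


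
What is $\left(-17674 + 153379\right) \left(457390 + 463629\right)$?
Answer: $124986883395$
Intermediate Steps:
$\left(-17674 + 153379\right) \left(457390 + 463629\right) = 135705 \cdot 921019 = 124986883395$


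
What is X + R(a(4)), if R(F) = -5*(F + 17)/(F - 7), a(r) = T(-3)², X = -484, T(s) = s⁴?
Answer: -1602513/3277 ≈ -489.02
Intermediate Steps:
a(r) = 6561 (a(r) = ((-3)⁴)² = 81² = 6561)
R(F) = -5*(17 + F)/(-7 + F)
X + R(a(4)) = -484 + 5*(-17 - 1*6561)/(-7 + 6561) = -484 + 5*(-17 - 6561)/6554 = -484 + 5*(1/6554)*(-6578) = -484 - 16445/3277 = -1602513/3277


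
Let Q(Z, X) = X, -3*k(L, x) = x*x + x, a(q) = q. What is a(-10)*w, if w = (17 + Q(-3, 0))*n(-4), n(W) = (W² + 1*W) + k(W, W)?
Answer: -1360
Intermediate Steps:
k(L, x) = -x/3 - x²/3 (k(L, x) = -(x*x + x)/3 = -(x² + x)/3 = -(x + x²)/3 = -x/3 - x²/3)
n(W) = W + W² - W*(1 + W)/3 (n(W) = (W² + 1*W) - W*(1 + W)/3 = (W² + W) - W*(1 + W)/3 = (W + W²) - W*(1 + W)/3 = W + W² - W*(1 + W)/3)
w = 136 (w = (17 + 0)*((⅔)*(-4)*(1 - 4)) = 17*((⅔)*(-4)*(-3)) = 17*8 = 136)
a(-10)*w = -10*136 = -1360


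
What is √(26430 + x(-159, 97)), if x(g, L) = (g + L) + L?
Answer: √26465 ≈ 162.68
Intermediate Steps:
x(g, L) = g + 2*L (x(g, L) = (L + g) + L = g + 2*L)
√(26430 + x(-159, 97)) = √(26430 + (-159 + 2*97)) = √(26430 + (-159 + 194)) = √(26430 + 35) = √26465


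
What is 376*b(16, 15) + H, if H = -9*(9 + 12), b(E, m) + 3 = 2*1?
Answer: -565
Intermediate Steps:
b(E, m) = -1 (b(E, m) = -3 + 2*1 = -3 + 2 = -1)
H = -189 (H = -9*21 = -189)
376*b(16, 15) + H = 376*(-1) - 189 = -376 - 189 = -565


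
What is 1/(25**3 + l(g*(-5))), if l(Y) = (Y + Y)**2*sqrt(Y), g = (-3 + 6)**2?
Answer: 5/1022909 - 972*I*sqrt(5)/127863625 ≈ 4.888e-6 - 1.6998e-5*I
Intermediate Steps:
g = 9 (g = 3**2 = 9)
l(Y) = 4*Y**(5/2) (l(Y) = (2*Y)**2*sqrt(Y) = (4*Y**2)*sqrt(Y) = 4*Y**(5/2))
1/(25**3 + l(g*(-5))) = 1/(25**3 + 4*(9*(-5))**(5/2)) = 1/(15625 + 4*(-45)**(5/2)) = 1/(15625 + 4*(6075*I*sqrt(5))) = 1/(15625 + 24300*I*sqrt(5))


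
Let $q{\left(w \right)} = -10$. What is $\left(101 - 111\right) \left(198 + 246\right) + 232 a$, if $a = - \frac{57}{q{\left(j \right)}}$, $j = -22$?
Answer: $- \frac{15588}{5} \approx -3117.6$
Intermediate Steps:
$a = \frac{57}{10}$ ($a = - \frac{57}{-10} = \left(-57\right) \left(- \frac{1}{10}\right) = \frac{57}{10} \approx 5.7$)
$\left(101 - 111\right) \left(198 + 246\right) + 232 a = \left(101 - 111\right) \left(198 + 246\right) + 232 \cdot \frac{57}{10} = \left(-10\right) 444 + \frac{6612}{5} = -4440 + \frac{6612}{5} = - \frac{15588}{5}$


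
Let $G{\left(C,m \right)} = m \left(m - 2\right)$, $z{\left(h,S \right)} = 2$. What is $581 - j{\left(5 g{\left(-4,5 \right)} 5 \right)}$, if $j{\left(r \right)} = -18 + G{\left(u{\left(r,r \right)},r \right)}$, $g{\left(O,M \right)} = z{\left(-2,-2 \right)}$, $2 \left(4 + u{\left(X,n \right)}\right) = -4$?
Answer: $-1801$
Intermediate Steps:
$u{\left(X,n \right)} = -6$ ($u{\left(X,n \right)} = -4 + \frac{1}{2} \left(-4\right) = -4 - 2 = -6$)
$g{\left(O,M \right)} = 2$
$G{\left(C,m \right)} = m \left(-2 + m\right)$
$j{\left(r \right)} = -18 + r \left(-2 + r\right)$
$581 - j{\left(5 g{\left(-4,5 \right)} 5 \right)} = 581 - \left(-18 + 5 \cdot 2 \cdot 5 \left(-2 + 5 \cdot 2 \cdot 5\right)\right) = 581 - \left(-18 + 10 \cdot 5 \left(-2 + 10 \cdot 5\right)\right) = 581 - \left(-18 + 50 \left(-2 + 50\right)\right) = 581 - \left(-18 + 50 \cdot 48\right) = 581 - \left(-18 + 2400\right) = 581 - 2382 = -1801$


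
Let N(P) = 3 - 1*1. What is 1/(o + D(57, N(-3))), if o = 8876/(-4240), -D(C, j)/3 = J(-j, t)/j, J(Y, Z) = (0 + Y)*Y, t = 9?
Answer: -1060/8579 ≈ -0.12356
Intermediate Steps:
J(Y, Z) = Y² (J(Y, Z) = Y*Y = Y²)
N(P) = 2 (N(P) = 3 - 1 = 2)
D(C, j) = -3*j (D(C, j) = -3*(-j)²/j = -3*j²/j = -3*j)
o = -2219/1060 (o = 8876*(-1/4240) = -2219/1060 ≈ -2.0934)
1/(o + D(57, N(-3))) = 1/(-2219/1060 - 3*2) = 1/(-2219/1060 - 6) = 1/(-8579/1060) = -1060/8579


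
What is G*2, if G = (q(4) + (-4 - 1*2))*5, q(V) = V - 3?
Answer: -50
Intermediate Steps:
q(V) = -3 + V
G = -25 (G = ((-3 + 4) + (-4 - 1*2))*5 = (1 + (-4 - 2))*5 = (1 - 6)*5 = -5*5 = -25)
G*2 = -25*2 = -50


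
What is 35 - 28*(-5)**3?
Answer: 3535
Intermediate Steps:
35 - 28*(-5)**3 = 35 - 28*(-125) = 35 + 3500 = 3535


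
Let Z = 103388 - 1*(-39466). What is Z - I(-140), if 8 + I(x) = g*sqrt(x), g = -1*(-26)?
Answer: 142862 - 52*I*sqrt(35) ≈ 1.4286e+5 - 307.64*I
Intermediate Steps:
g = 26
I(x) = -8 + 26*sqrt(x)
Z = 142854 (Z = 103388 + 39466 = 142854)
Z - I(-140) = 142854 - (-8 + 26*sqrt(-140)) = 142854 - (-8 + 26*(2*I*sqrt(35))) = 142854 - (-8 + 52*I*sqrt(35)) = 142854 + (8 - 52*I*sqrt(35)) = 142862 - 52*I*sqrt(35)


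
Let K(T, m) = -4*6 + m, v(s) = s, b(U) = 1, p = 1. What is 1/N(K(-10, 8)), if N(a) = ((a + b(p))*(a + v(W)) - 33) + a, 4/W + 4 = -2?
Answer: 1/201 ≈ 0.0049751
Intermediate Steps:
W = -⅔ (W = 4/(-4 - 2) = 4/(-6) = 4*(-⅙) = -⅔ ≈ -0.66667)
K(T, m) = -24 + m
N(a) = -33 + a + (1 + a)*(-⅔ + a) (N(a) = ((a + 1)*(a - ⅔) - 33) + a = ((1 + a)*(-⅔ + a) - 33) + a = (-33 + (1 + a)*(-⅔ + a)) + a = -33 + a + (1 + a)*(-⅔ + a))
1/N(K(-10, 8)) = 1/(-101/3 + (-24 + 8)² + 4*(-24 + 8)/3) = 1/(-101/3 + (-16)² + (4/3)*(-16)) = 1/(-101/3 + 256 - 64/3) = 1/201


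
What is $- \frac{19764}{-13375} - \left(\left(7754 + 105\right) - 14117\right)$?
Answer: $\frac{83720514}{13375} \approx 6259.5$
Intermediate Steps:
$- \frac{19764}{-13375} - \left(\left(7754 + 105\right) - 14117\right) = \left(-19764\right) \left(- \frac{1}{13375}\right) - \left(7859 - 14117\right) = \frac{19764}{13375} - -6258 = \frac{19764}{13375} + 6258 = \frac{83720514}{13375}$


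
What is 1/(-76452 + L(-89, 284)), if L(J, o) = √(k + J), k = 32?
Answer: -25484/1948302787 - I*√57/5844908361 ≈ -1.308e-5 - 1.2917e-9*I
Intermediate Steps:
L(J, o) = √(32 + J)
1/(-76452 + L(-89, 284)) = 1/(-76452 + √(32 - 89)) = 1/(-76452 + √(-57)) = 1/(-76452 + I*√57)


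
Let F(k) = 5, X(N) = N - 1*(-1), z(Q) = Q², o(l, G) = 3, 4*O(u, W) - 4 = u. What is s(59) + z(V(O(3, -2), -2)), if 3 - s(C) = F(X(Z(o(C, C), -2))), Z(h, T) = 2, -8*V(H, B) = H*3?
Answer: -1607/1024 ≈ -1.5693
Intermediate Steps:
O(u, W) = 1 + u/4
V(H, B) = -3*H/8 (V(H, B) = -H*3/8 = -3*H/8)
X(N) = 1 + N (X(N) = N + 1 = 1 + N)
s(C) = -2 (s(C) = 3 - 1*5 = 3 - 5 = -2)
s(59) + z(V(O(3, -2), -2)) = -2 + (-3*(1 + (¼)*3)/8)² = -2 + (-3*(1 + ¾)/8)² = -2 + (-3/8*7/4)² = -2 + (-21/32)² = -2 + 441/1024 = -1607/1024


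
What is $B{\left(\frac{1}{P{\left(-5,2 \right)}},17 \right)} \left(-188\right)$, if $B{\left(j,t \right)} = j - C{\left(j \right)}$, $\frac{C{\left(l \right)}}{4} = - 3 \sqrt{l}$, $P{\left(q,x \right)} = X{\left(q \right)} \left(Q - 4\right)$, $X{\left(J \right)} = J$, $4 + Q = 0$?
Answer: $- \frac{47}{10} - \frac{564 \sqrt{10}}{5} \approx -361.4$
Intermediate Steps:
$Q = -4$ ($Q = -4 + 0 = -4$)
$P{\left(q,x \right)} = - 8 q$ ($P{\left(q,x \right)} = q \left(-4 - 4\right) = q \left(-8\right) = - 8 q$)
$C{\left(l \right)} = - 12 \sqrt{l}$ ($C{\left(l \right)} = 4 \left(- 3 \sqrt{l}\right) = - 12 \sqrt{l}$)
$B{\left(j,t \right)} = j + 12 \sqrt{j}$ ($B{\left(j,t \right)} = j - - 12 \sqrt{j} = j + 12 \sqrt{j}$)
$B{\left(\frac{1}{P{\left(-5,2 \right)}},17 \right)} \left(-188\right) = \left(\frac{1}{\left(-8\right) \left(-5\right)} + 12 \sqrt{\frac{1}{\left(-8\right) \left(-5\right)}}\right) \left(-188\right) = \left(\frac{1}{40} + 12 \sqrt{\frac{1}{40}}\right) \left(-188\right) = \left(\frac{1}{40} + \frac{12}{2 \sqrt{10}}\right) \left(-188\right) = \left(\frac{1}{40} + 12 \frac{\sqrt{10}}{20}\right) \left(-188\right) = \left(\frac{1}{40} + \frac{3 \sqrt{10}}{5}\right) \left(-188\right) = - \frac{47}{10} - \frac{564 \sqrt{10}}{5}$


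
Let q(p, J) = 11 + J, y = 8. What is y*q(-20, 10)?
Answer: 168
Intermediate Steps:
y*q(-20, 10) = 8*(11 + 10) = 8*21 = 168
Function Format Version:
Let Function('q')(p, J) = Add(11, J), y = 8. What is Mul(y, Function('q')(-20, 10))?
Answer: 168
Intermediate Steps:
Mul(y, Function('q')(-20, 10)) = Mul(8, Add(11, 10)) = Mul(8, 21) = 168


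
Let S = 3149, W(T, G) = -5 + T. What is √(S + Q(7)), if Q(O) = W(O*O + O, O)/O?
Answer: √154658/7 ≈ 56.181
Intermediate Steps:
Q(O) = (-5 + O + O²)/O (Q(O) = (-5 + (O*O + O))/O = (-5 + (O² + O))/O = (-5 + (O + O²))/O = (-5 + O + O²)/O)
√(S + Q(7)) = √(3149 + (1 + 7 - 5/7)) = √(3149 + 51/7) = √(22094/7) = √154658/7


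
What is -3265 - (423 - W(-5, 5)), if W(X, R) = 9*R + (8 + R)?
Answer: -3630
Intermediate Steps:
W(X, R) = 8 + 10*R
-3265 - (423 - W(-5, 5)) = -3265 - (423 - (8 + 10*5)) = -3265 - (423 - (8 + 50)) = -3265 - (423 - 1*58) = -3265 - (423 - 58) = -3265 - 1*365 = -3265 - 365 = -3630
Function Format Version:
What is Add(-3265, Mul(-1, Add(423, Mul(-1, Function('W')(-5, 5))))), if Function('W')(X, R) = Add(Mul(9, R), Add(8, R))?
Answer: -3630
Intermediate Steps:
Function('W')(X, R) = Add(8, Mul(10, R))
Add(-3265, Mul(-1, Add(423, Mul(-1, Function('W')(-5, 5))))) = Add(-3265, Mul(-1, Add(423, Mul(-1, Add(8, Mul(10, 5)))))) = Add(-3265, Mul(-1, Add(423, Mul(-1, Add(8, 50))))) = Add(-3265, Mul(-1, Add(423, Mul(-1, 58)))) = Add(-3265, Mul(-1, Add(423, -58))) = Add(-3265, Mul(-1, 365)) = Add(-3265, -365) = -3630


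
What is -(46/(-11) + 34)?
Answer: -328/11 ≈ -29.818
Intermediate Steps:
-(46/(-11) + 34) = -(46*(-1/11) + 34) = -(-46/11 + 34) = -1*328/11 = -328/11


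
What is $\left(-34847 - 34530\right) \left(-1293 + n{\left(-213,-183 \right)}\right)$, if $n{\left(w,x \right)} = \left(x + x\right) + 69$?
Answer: $110309430$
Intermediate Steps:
$n{\left(w,x \right)} = 69 + 2 x$ ($n{\left(w,x \right)} = 2 x + 69 = 69 + 2 x$)
$\left(-34847 - 34530\right) \left(-1293 + n{\left(-213,-183 \right)}\right) = \left(-34847 - 34530\right) \left(-1293 + \left(69 + 2 \left(-183\right)\right)\right) = - 69377 \left(-1293 + \left(69 - 366\right)\right) = - 69377 \left(-1293 - 297\right) = \left(-69377\right) \left(-1590\right) = 110309430$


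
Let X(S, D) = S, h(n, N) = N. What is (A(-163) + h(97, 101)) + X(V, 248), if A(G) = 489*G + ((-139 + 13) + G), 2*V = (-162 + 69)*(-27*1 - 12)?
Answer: -156163/2 ≈ -78082.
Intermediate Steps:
V = 3627/2 (V = ((-162 + 69)*(-27*1 - 12))/2 = (-93*(-27 - 12))/2 = (-93*(-39))/2 = (½)*3627 = 3627/2 ≈ 1813.5)
A(G) = -126 + 490*G (A(G) = 489*G + (-126 + G) = -126 + 490*G)
(A(-163) + h(97, 101)) + X(V, 248) = ((-126 + 490*(-163)) + 101) + 3627/2 = ((-126 - 79870) + 101) + 3627/2 = (-79996 + 101) + 3627/2 = -79895 + 3627/2 = -156163/2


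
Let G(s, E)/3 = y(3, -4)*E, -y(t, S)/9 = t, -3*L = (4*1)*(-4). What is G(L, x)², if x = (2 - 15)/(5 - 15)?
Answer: 1108809/100 ≈ 11088.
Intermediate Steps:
L = 16/3 (L = -4*1*(-4)/3 = -4*(-4)/3 = -⅓*(-16) = 16/3 ≈ 5.3333)
y(t, S) = -9*t
x = 13/10 (x = -13/(-10) = -13*(-⅒) = 13/10 ≈ 1.3000)
G(s, E) = -81*E (G(s, E) = 3*((-9*3)*E) = 3*(-27*E) = -81*E)
G(L, x)² = (-81*13/10)² = (-1053/10)² = 1108809/100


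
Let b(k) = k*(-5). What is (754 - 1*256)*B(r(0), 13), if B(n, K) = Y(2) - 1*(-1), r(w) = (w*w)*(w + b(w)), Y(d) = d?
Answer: 1494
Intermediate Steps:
b(k) = -5*k
r(w) = -4*w³ (r(w) = (w*w)*(w - 5*w) = w²*(-4*w) = -4*w³)
B(n, K) = 3 (B(n, K) = 2 - 1*(-1) = 2 + 1 = 3)
(754 - 1*256)*B(r(0), 13) = (754 - 1*256)*3 = (754 - 256)*3 = 498*3 = 1494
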